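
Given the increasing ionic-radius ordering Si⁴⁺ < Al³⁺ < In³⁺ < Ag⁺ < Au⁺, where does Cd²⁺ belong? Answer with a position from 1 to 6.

4

Work out protons and electrons: Si⁴⁺ has 10 e⁻ (Z=14), Al³⁺ has 10 e⁻ (Z=13), In³⁺ has 46 e⁻ (Z=49), Cd²⁺ has 46 e⁻ (Z=48), Ag⁺ has 46 e⁻ (Z=47), Au⁺ has 78 e⁻ (Z=79). Si⁴⁺ < Al³⁺ (isoelectronic, higher Z=14 is smaller); Al³⁺ < In³⁺ (same group, 2 shells fewer); In³⁺ < Cd²⁺ (both 46 e⁻, Z=49>48); Cd²⁺ < Ag⁺ (both 46 e⁻, Z=48>47); Ag⁺ < Au⁺ (same group, 1 shell fewer).
The complete sequence is Si⁴⁺ < Al³⁺ < In³⁺ < Cd²⁺ < Ag⁺ < Au⁺. Cd²⁺ sits at position 4.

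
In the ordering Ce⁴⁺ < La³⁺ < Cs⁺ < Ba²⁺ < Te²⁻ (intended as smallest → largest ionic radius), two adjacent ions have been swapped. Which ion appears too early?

Cs⁺

Compare adjacent ions: both have 54 electrons but Z(Ba)=56 > Z(Cs)=55, so Ba²⁺ should be the smaller of the two — yet in this increasing list Cs⁺ sits before Ba²⁺. Nothing else is reversed, so Cs⁺ should move one place to the right.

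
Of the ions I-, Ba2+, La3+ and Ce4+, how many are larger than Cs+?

All of these have 54 electrons (isoelectronic). With the same electron cloud, the ion with the most protons pulls it in tightest. Nuclear charges: Ce4+ (Z=58), La3+ (Z=57), Ba2+ (Z=56), Cs+ (Z=55), I- (Z=53). Highest Z is smallest.
Placing each against Cs+: smaller — Ce4+, La3+, Ba2+; larger — I-. That's 1.

1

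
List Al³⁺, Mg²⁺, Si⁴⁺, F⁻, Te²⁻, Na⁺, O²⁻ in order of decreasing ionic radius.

Te²⁻ > O²⁻ > F⁻ > Na⁺ > Mg²⁺ > Al³⁺ > Si⁴⁺

Tabulating Z and e⁻: Si⁴⁺: 10 e⁻, Z=14, Al³⁺: 10 e⁻, Z=13, Mg²⁺: 10 e⁻, Z=12, Na⁺: 10 e⁻, Z=11, F⁻: 10 e⁻, Z=9, O²⁻: 10 e⁻, Z=8, Te²⁻: 54 e⁻, Z=52. Si⁴⁺ < Al³⁺ (both 10 e⁻, Z=14>13); Al³⁺ < Mg²⁺ (isoelectronic, higher Z=13 is smaller); Mg²⁺ < Na⁺ (isoelectronic, higher Z=12 is smaller); Na⁺ < F⁻ (both 10 e⁻, Z=11>9); F⁻ < O²⁻ (isoelectronic, higher Z=9 is smaller); O²⁻ < Te²⁻ (same group, period 2 vs 5).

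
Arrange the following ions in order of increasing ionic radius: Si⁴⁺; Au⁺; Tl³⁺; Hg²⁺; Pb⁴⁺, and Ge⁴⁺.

Si⁴⁺ < Ge⁴⁺ < Pb⁴⁺ < Tl³⁺ < Hg²⁺ < Au⁺

Si⁴⁺: 10 e⁻, Z=14, Ge⁴⁺: 28 e⁻, Z=32, Pb⁴⁺: 78 e⁻, Z=82, Tl³⁺: 78 e⁻, Z=81, Hg²⁺: 78 e⁻, Z=80, Au⁺: 78 e⁻, Z=79. Si⁴⁺ < Ge⁴⁺ (same group, 1 shell fewer); Ge⁴⁺ < Pb⁴⁺ (same group, period 4 vs 6); Pb⁴⁺ < Tl³⁺ (isoelectronic, higher Z=82 is smaller); Tl³⁺ < Hg²⁺ (isoelectronic, higher Z=81 is smaller); Hg²⁺ < Au⁺ (isoelectronic, higher Z=80 is smaller).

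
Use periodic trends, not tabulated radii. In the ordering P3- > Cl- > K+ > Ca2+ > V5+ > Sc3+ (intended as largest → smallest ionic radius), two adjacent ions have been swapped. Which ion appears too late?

Sc3+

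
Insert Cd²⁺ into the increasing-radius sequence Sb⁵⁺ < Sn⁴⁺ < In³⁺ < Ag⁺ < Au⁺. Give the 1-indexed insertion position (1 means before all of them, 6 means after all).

4

Sb⁵⁺ (Z=51, 46 e⁻), Sn⁴⁺ (Z=50, 46 e⁻), In³⁺ (Z=49, 46 e⁻), Cd²⁺ (Z=48, 46 e⁻), Ag⁺ (Z=47, 46 e⁻), Au⁺ (Z=79, 78 e⁻). Sb⁵⁺ < Sn⁴⁺ (isoelectronic, higher Z=51 is smaller); Sn⁴⁺ < In³⁺ (both 46 e⁻, Z=50>49); In³⁺ < Cd²⁺ (both 46 e⁻, Z=49>48); Cd²⁺ < Ag⁺ (both 46 e⁻, Z=48>47); Ag⁺ < Au⁺ (same group, period 5 vs 6).
Merged order: Sb⁵⁺ < Sn⁴⁺ < In³⁺ < Cd²⁺ < Ag⁺ < Au⁺ — Cd²⁺ is number 4.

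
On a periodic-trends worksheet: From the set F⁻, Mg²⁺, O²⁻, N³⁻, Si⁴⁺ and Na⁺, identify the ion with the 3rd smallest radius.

All of these have 10 electrons (isoelectronic). With the same electron cloud, the ion with the most protons pulls it in tightest. Nuclear charges: Si⁴⁺ (Z=14), Mg²⁺ (Z=12), Na⁺ (Z=11), F⁻ (Z=9), O²⁻ (Z=8), N³⁻ (Z=7). Highest Z is smallest.
Ordering: Si⁴⁺ < Mg²⁺ < Na⁺ < F⁻ < O²⁻ < N³⁻. The 3rd smallest is Na⁺.

Na⁺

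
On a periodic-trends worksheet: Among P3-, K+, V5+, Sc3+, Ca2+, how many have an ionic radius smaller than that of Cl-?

All of these have 18 electrons (isoelectronic). With the same electron cloud, the ion with the most protons pulls it in tightest. Nuclear charges: V5+ (Z=23), Sc3+ (Z=21), Ca2+ (Z=20), K+ (Z=19), Cl- (Z=17), P3- (Z=15). Highest Z is smallest.
Relative to Cl-, the ions that are smaller are V5+, Sc3+, Ca2+, K+. Count: 4.

4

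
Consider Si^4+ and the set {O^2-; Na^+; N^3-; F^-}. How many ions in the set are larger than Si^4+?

4

All of these have 10 electrons (isoelectronic). With the same electron cloud, the ion with the most protons pulls it in tightest. Nuclear charges: Si^4+ (Z=14), Na^+ (Z=11), F^- (Z=9), O^2- (Z=8), N^3- (Z=7). Highest Z is smallest.
Ordering all of them (including Si^4+) by radius gives Si^4+ < Na^+ < F^- < O^2- < N^3-. So 4 are larger.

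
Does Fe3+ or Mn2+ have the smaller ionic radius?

Fe3+

These species are isoelectronic with 23 electrons. The only difference is the number of protons: Fe3+ (Z=26), Mn2+ (Z=25). The strongest nuclear pull (Fe3+) gives the smallest ion.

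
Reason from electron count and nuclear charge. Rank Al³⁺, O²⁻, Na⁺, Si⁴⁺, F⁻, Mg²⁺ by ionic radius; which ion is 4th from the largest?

Mg²⁺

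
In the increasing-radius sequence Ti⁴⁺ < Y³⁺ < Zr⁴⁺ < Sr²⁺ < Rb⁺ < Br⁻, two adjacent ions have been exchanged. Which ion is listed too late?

Zr⁴⁺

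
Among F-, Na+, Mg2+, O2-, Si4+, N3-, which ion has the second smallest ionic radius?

Mg2+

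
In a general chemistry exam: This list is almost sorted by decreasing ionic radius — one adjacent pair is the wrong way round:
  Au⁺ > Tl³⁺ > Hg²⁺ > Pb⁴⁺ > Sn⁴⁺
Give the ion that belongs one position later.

Scanning neighbour by neighbour, only Tl³⁺/Hg²⁺ violates a trend: Tl³⁺ and Hg²⁺ share 78 electrons; the higher nuclear charge on Tl (Z=81) contracts it more, so Tl³⁺ < Hg²⁺. That makes Tl³⁺ the one sitting a position early relative to where it belongs.

Tl³⁺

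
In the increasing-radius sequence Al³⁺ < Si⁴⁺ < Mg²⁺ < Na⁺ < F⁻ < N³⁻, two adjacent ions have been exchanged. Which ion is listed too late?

Check each adjacent pair. Al³⁺ and Si⁴⁺ are reversed: they are isoelectronic (10 e⁻) and Si has more protons than Al (14 vs 13), making Si⁴⁺ smaller. No other neighbouring pair contradicts the periodic trends, so Si⁴⁺ is the ion listed too late.

Si⁴⁺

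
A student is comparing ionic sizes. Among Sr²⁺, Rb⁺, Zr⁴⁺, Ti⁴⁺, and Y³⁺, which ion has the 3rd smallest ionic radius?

Y³⁺

Electron counts and nuclear charges: Ti⁴⁺ has 18 e⁻ (Z=22), Zr⁴⁺ has 36 e⁻ (Z=40), Y³⁺ has 36 e⁻ (Z=39), Sr²⁺ has 36 e⁻ (Z=38), Rb⁺ has 36 e⁻ (Z=37). Ti⁴⁺ < Zr⁴⁺ (same group, 1 shell fewer); Zr⁴⁺ < Y³⁺ (both 36 e⁻, Z=40>39); Y³⁺ < Sr²⁺ (isoelectronic, higher Z=39 is smaller); Sr²⁺ < Rb⁺ (isoelectronic, higher Z=38 is smaller).
So the order is Ti⁴⁺ < Zr⁴⁺ < Y³⁺ < Sr²⁺ < Rb⁺; the 3rd-smallest ion is Y³⁺.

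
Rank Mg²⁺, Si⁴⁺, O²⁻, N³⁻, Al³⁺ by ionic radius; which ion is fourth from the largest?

Al³⁺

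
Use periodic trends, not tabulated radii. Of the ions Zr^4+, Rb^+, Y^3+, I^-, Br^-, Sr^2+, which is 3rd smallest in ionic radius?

Sr^2+

Work out protons and electrons: Zr^4+ has 36 e⁻ (Z=40), Y^3+ has 36 e⁻ (Z=39), Sr^2+ has 36 e⁻ (Z=38), Rb^+ has 36 e⁻ (Z=37), Br^- has 36 e⁻ (Z=35), I^- has 54 e⁻ (Z=53). Zr^4+ < Y^3+ (both 36 e⁻, Z=40>39); Y^3+ < Sr^2+ (isoelectronic, higher Z=39 is smaller); Sr^2+ < Rb^+ (isoelectronic, higher Z=38 is smaller); Rb^+ < Br^- (isoelectronic, higher Z=37 is smaller); Br^- < I^- (same group, 1 shell fewer).
Ordering: Zr^4+ < Y^3+ < Sr^2+ < Rb^+ < Br^- < I^-. The 3rd smallest is Sr^2+.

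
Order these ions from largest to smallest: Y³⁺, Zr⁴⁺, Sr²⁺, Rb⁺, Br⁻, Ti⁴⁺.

Br⁻ > Rb⁺ > Sr²⁺ > Y³⁺ > Zr⁴⁺ > Ti⁴⁺

Work out protons and electrons: Ti⁴⁺: 18 e⁻, Z=22, Zr⁴⁺: 36 e⁻, Z=40, Y³⁺: 36 e⁻, Z=39, Sr²⁺: 36 e⁻, Z=38, Rb⁺: 36 e⁻, Z=37, Br⁻: 36 e⁻, Z=35. Ti⁴⁺ < Zr⁴⁺ (same group, 1 shell fewer); Zr⁴⁺ < Y³⁺ (isoelectronic, higher Z=40 is smaller); Y³⁺ < Sr²⁺ (isoelectronic, higher Z=39 is smaller); Sr²⁺ < Rb⁺ (both 36 e⁻, Z=38>37); Rb⁺ < Br⁻ (both 36 e⁻, Z=37>35).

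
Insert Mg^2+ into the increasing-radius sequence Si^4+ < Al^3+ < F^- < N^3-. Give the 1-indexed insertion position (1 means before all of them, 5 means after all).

All of these have 10 electrons (isoelectronic). With the same electron cloud, the ion with the most protons pulls it in tightest. Nuclear charges: Si^4+ (Z=14), Al^3+ (Z=13), Mg^2+ (Z=12), F^- (Z=9), N^3- (Z=7). Highest Z is smallest.
The complete sequence is Si^4+ < Al^3+ < Mg^2+ < F^- < N^3-. Mg^2+ sits at position 3.

3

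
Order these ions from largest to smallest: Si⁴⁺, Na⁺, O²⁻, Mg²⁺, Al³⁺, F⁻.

O²⁻ > F⁻ > Na⁺ > Mg²⁺ > Al³⁺ > Si⁴⁺

Each ion has 10 electrons. The ranking follows nuclear charge in reverse — greater Z gives a smaller radius. Si⁴⁺ (Z=14), Al³⁺ (Z=13), Mg²⁺ (Z=12), Na⁺ (Z=11), F⁻ (Z=9), O²⁻ (Z=8).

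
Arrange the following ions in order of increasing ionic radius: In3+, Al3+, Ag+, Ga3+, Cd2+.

Al3+ < Ga3+ < In3+ < Cd2+ < Ag+

First list Z and electron count for each: Al3+ (Z=13, 10 e⁻), Ga3+ (Z=31, 28 e⁻), In3+ (Z=49, 46 e⁻), Cd2+ (Z=48, 46 e⁻), Ag+ (Z=47, 46 e⁻). Al3+ < Ga3+ (same group, period 3 vs 4); Ga3+ < In3+ (same group, period 4 vs 5); In3+ < Cd2+ (both 46 e⁻, Z=49>48); Cd2+ < Ag+ (isoelectronic, higher Z=48 is smaller).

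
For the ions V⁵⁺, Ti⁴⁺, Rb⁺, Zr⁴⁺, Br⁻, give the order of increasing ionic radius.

V⁵⁺ (Z=23, 18 e⁻), Ti⁴⁺ (Z=22, 18 e⁻), Zr⁴⁺ (Z=40, 36 e⁻), Rb⁺ (Z=37, 36 e⁻), Br⁻ (Z=35, 36 e⁻). V⁵⁺ < Ti⁴⁺ (both 18 e⁻, Z=23>22); Ti⁴⁺ < Zr⁴⁺ (same group, period 4 vs 5); Zr⁴⁺ < Rb⁺ (isoelectronic, higher Z=40 is smaller); Rb⁺ < Br⁻ (both 36 e⁻, Z=37>35).

V⁵⁺ < Ti⁴⁺ < Zr⁴⁺ < Rb⁺ < Br⁻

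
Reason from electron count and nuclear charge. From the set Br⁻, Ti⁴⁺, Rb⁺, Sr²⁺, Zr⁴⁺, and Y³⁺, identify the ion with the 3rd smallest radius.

Tabulating Z and e⁻: Ti⁴⁺ (Z=22, 18 e⁻), Zr⁴⁺ (Z=40, 36 e⁻), Y³⁺ (Z=39, 36 e⁻), Sr²⁺ (Z=38, 36 e⁻), Rb⁺ (Z=37, 36 e⁻), Br⁻ (Z=35, 36 e⁻). Ti⁴⁺ < Zr⁴⁺ (same group, period 4 vs 5); Zr⁴⁺ < Y³⁺ (isoelectronic, higher Z=40 is smaller); Y³⁺ < Sr²⁺ (isoelectronic, higher Z=39 is smaller); Sr²⁺ < Rb⁺ (both 36 e⁻, Z=38>37); Rb⁺ < Br⁻ (isoelectronic, higher Z=37 is smaller).
Full ascending order: Ti⁴⁺ < Zr⁴⁺ < Y³⁺ < Sr²⁺ < Rb⁺ < Br⁻. Counting from the smallest, position 3 is Y³⁺.

Y³⁺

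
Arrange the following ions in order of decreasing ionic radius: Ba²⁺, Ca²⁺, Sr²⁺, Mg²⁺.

Ba²⁺ > Sr²⁺ > Ca²⁺ > Mg²⁺

These ions sit in one column with identical charge. Each step down the periodic table adds a principal shell, increasing the radius.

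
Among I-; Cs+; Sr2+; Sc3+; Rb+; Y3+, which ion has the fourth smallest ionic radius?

Rb+

Sc3+ has 18 e⁻ (Z=21), Y3+ has 36 e⁻ (Z=39), Sr2+ has 36 e⁻ (Z=38), Rb+ has 36 e⁻ (Z=37), Cs+ has 54 e⁻ (Z=55), I- has 54 e⁻ (Z=53). Sc3+ < Y3+ (same group, 1 shell fewer); Y3+ < Sr2+ (isoelectronic, higher Z=39 is smaller); Sr2+ < Rb+ (isoelectronic, higher Z=38 is smaller); Rb+ < Cs+ (same group, 1 shell fewer); Cs+ < I- (isoelectronic, higher Z=55 is smaller).
That gives Sc3+ < Y3+ < Sr2+ < Rb+ < Cs+ < I-. From the smallest end, number 4 is Rb+.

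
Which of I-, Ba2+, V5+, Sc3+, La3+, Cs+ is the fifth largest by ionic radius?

V5+ (Z=23, 18 e⁻), Sc3+ (Z=21, 18 e⁻), La3+ (Z=57, 54 e⁻), Ba2+ (Z=56, 54 e⁻), Cs+ (Z=55, 54 e⁻), I- (Z=53, 54 e⁻). V5+ < Sc3+ (isoelectronic, higher Z=23 is smaller); Sc3+ < La3+ (same group, period 4 vs 6); La3+ < Ba2+ (isoelectronic, higher Z=57 is smaller); Ba2+ < Cs+ (both 54 e⁻, Z=56>55); Cs+ < I- (isoelectronic, higher Z=55 is smaller).
Ordering: V5+ < Sc3+ < La3+ < Ba2+ < Cs+ < I-. The fifth largest is Sc3+.

Sc3+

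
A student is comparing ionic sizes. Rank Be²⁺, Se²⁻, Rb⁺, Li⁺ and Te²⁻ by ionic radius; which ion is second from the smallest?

Work out protons and electrons: Be²⁺: 2 e⁻, Z=4, Li⁺: 2 e⁻, Z=3, Rb⁺: 36 e⁻, Z=37, Se²⁻: 36 e⁻, Z=34, Te²⁻: 54 e⁻, Z=52. Be²⁺ < Li⁺ (both 2 e⁻, Z=4>3); Li⁺ < Rb⁺ (same group, period 2 vs 5); Rb⁺ < Se²⁻ (both 36 e⁻, Z=37>34); Se²⁻ < Te²⁻ (same group, 1 shell fewer).
So the order is Be²⁺ < Li⁺ < Rb⁺ < Se²⁻ < Te²⁻; the 2nd-smallest ion is Li⁺.

Li⁺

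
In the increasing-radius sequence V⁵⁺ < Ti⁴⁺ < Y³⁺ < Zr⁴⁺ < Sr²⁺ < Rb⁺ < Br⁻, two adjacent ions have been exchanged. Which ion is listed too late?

Zr⁴⁺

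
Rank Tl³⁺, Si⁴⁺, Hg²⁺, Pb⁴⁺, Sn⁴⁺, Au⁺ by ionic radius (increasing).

Si⁴⁺ < Sn⁴⁺ < Pb⁴⁺ < Tl³⁺ < Hg²⁺ < Au⁺

First list Z and electron count for each: Si⁴⁺: 10 e⁻, Z=14, Sn⁴⁺: 46 e⁻, Z=50, Pb⁴⁺: 78 e⁻, Z=82, Tl³⁺: 78 e⁻, Z=81, Hg²⁺: 78 e⁻, Z=80, Au⁺: 78 e⁻, Z=79. Si⁴⁺ < Sn⁴⁺ (same group, 2 shells fewer); Sn⁴⁺ < Pb⁴⁺ (same group, period 5 vs 6); Pb⁴⁺ < Tl³⁺ (isoelectronic, higher Z=82 is smaller); Tl³⁺ < Hg²⁺ (isoelectronic, higher Z=81 is smaller); Hg²⁺ < Au⁺ (isoelectronic, higher Z=80 is smaller).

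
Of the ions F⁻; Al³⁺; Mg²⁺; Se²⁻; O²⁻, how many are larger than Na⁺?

3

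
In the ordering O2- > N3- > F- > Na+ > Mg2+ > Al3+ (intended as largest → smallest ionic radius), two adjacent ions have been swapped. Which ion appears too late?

N3-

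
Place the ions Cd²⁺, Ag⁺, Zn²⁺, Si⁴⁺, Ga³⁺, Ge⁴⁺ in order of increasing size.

Electron counts and nuclear charges: Si⁴⁺ has 10 e⁻ (Z=14), Ge⁴⁺ has 28 e⁻ (Z=32), Ga³⁺ has 28 e⁻ (Z=31), Zn²⁺ has 28 e⁻ (Z=30), Cd²⁺ has 46 e⁻ (Z=48), Ag⁺ has 46 e⁻ (Z=47). Si⁴⁺ < Ge⁴⁺ (same group, period 3 vs 4); Ge⁴⁺ < Ga³⁺ (both 28 e⁻, Z=32>31); Ga³⁺ < Zn²⁺ (both 28 e⁻, Z=31>30); Zn²⁺ < Cd²⁺ (same group, 1 shell fewer); Cd²⁺ < Ag⁺ (both 46 e⁻, Z=48>47).

Si⁴⁺ < Ge⁴⁺ < Ga³⁺ < Zn²⁺ < Cd²⁺ < Ag⁺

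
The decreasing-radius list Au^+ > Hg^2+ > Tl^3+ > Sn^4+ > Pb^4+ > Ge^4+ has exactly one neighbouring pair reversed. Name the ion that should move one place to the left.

Pb^4+

The pair Sn^4+, Pb^4+ is the wrong way round — Sn^4+ and Pb^4+ are in one column with the same charge; the lighter period-5 ion has one fewer shell and is smaller. All other adjacent pairs agree with periodic trends, so Pb^4+ is the misplaced ion.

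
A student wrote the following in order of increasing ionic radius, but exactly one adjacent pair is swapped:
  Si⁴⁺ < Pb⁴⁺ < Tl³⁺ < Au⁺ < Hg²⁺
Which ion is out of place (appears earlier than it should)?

Au⁺

The pair Au⁺, Hg²⁺ is the wrong way round — both have 78 electrons but Z(Hg)=80 > Z(Au)=79, so Hg²⁺ should be the smaller of the two. All other adjacent pairs agree with periodic trends, so Au⁺ is the misplaced ion.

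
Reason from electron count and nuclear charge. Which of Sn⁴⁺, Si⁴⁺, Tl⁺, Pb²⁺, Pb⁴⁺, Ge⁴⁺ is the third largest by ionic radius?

Pb⁴⁺

Tabulating Z and e⁻: Si⁴⁺ (Z=14, 10 e⁻), Ge⁴⁺ (Z=32, 28 e⁻), Sn⁴⁺ (Z=50, 46 e⁻), Pb⁴⁺ (Z=82, 78 e⁻), Pb²⁺ (Z=82, 80 e⁻), Tl⁺ (Z=81, 80 e⁻). Si⁴⁺ < Ge⁴⁺ (same group, 1 shell fewer); Ge⁴⁺ < Sn⁴⁺ (same group, 1 shell fewer); Sn⁴⁺ < Pb⁴⁺ (same group, period 5 vs 6); Pb⁴⁺ < Pb²⁺ (higher charge on the same element); Pb²⁺ < Tl⁺ (isoelectronic, higher Z=82 is smaller).
That gives Si⁴⁺ < Ge⁴⁺ < Sn⁴⁺ < Pb⁴⁺ < Pb²⁺ < Tl⁺. From the largest end, number 3 is Pb⁴⁺.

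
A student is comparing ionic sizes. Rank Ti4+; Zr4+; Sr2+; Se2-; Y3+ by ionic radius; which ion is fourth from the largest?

Zr4+

Work out protons and electrons: Ti4+: 18 e⁻, Z=22, Zr4+: 36 e⁻, Z=40, Y3+: 36 e⁻, Z=39, Sr2+: 36 e⁻, Z=38, Se2-: 36 e⁻, Z=34. Ti4+ < Zr4+ (same group, 1 shell fewer); Zr4+ < Y3+ (isoelectronic, higher Z=40 is smaller); Y3+ < Sr2+ (both 36 e⁻, Z=39>38); Sr2+ < Se2- (isoelectronic, higher Z=38 is smaller).
That gives Ti4+ < Zr4+ < Y3+ < Sr2+ < Se2-. From the largest end, number 4 is Zr4+.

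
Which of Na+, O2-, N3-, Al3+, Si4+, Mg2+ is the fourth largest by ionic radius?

These species are isoelectronic with 10 electrons. The only difference is the number of protons: Si4+ (Z=14), Al3+ (Z=13), Mg2+ (Z=12), Na+ (Z=11), O2- (Z=8), N3- (Z=7). The strongest nuclear pull (Si4+) gives the smallest ion.
Full ascending order: Si4+ < Al3+ < Mg2+ < Na+ < O2- < N3-. Counting from the largest, position 4 is Mg2+.

Mg2+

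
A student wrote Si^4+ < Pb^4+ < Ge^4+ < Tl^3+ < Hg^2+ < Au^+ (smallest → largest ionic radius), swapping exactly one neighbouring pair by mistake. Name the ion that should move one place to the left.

Ge^4+

Check each adjacent pair. Pb^4+ and Ge^4+ are reversed: Ge^4+ and Pb^4+ are in one column with the same charge; the lighter period-4 ion has 2 fewer shells and is smaller. No other neighbouring pair contradicts the periodic trends, so Ge^4+ is the ion listed too late.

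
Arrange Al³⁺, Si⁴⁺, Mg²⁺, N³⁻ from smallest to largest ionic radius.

Si⁴⁺ < Al³⁺ < Mg²⁺ < N³⁻

All of these have 10 electrons (isoelectronic). With the same electron cloud, the ion with the most protons pulls it in tightest. Nuclear charges: Si⁴⁺ (Z=14), Al³⁺ (Z=13), Mg²⁺ (Z=12), N³⁻ (Z=7). Highest Z is smallest.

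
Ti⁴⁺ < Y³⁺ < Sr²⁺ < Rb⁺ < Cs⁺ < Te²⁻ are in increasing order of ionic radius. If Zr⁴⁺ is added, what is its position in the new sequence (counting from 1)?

2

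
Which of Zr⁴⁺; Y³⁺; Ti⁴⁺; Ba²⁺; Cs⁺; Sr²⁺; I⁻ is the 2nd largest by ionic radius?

Electron counts and nuclear charges: Ti⁴⁺ (Z=22, 18 e⁻), Zr⁴⁺ (Z=40, 36 e⁻), Y³⁺ (Z=39, 36 e⁻), Sr²⁺ (Z=38, 36 e⁻), Ba²⁺ (Z=56, 54 e⁻), Cs⁺ (Z=55, 54 e⁻), I⁻ (Z=53, 54 e⁻). Ti⁴⁺ < Zr⁴⁺ (same group, 1 shell fewer); Zr⁴⁺ < Y³⁺ (isoelectronic, higher Z=40 is smaller); Y³⁺ < Sr²⁺ (isoelectronic, higher Z=39 is smaller); Sr²⁺ < Ba²⁺ (same group, 1 shell fewer); Ba²⁺ < Cs⁺ (both 54 e⁻, Z=56>55); Cs⁺ < I⁻ (both 54 e⁻, Z=55>53).
Full ascending order: Ti⁴⁺ < Zr⁴⁺ < Y³⁺ < Sr²⁺ < Ba²⁺ < Cs⁺ < I⁻. Counting from the largest, position 2 is Cs⁺.

Cs⁺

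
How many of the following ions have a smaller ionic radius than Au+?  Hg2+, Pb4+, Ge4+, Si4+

4

Tabulating Z and e⁻: Si4+ has 10 e⁻ (Z=14), Ge4+ has 28 e⁻ (Z=32), Pb4+ has 78 e⁻ (Z=82), Hg2+ has 78 e⁻ (Z=80), Au+ has 78 e⁻ (Z=79). Si4+ < Ge4+ (same group, period 3 vs 4); Ge4+ < Pb4+ (same group, period 4 vs 6); Pb4+ < Hg2+ (both 78 e⁻, Z=82>80); Hg2+ < Au+ (both 78 e⁻, Z=80>79).
Overall: Si4+ < Ge4+ < Pb4+ < Hg2+ < Au+. Au+ has 4 below it and 0 above. So 4 are smaller.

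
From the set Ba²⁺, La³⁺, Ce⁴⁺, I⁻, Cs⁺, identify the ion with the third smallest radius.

All of these have 54 electrons (isoelectronic). With the same electron cloud, the ion with the most protons pulls it in tightest. Nuclear charges: Ce⁴⁺ (Z=58), La³⁺ (Z=57), Ba²⁺ (Z=56), Cs⁺ (Z=55), I⁻ (Z=53). Highest Z is smallest.
Full ascending order: Ce⁴⁺ < La³⁺ < Ba²⁺ < Cs⁺ < I⁻. Counting from the smallest, position 3 is Ba²⁺.

Ba²⁺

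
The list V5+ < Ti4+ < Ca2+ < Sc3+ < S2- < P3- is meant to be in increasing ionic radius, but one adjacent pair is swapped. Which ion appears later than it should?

Check each adjacent pair. Ca2+ and Sc3+ are reversed: both have 18 electrons but Z(Sc)=21 > Z(Ca)=20, so Sc3+ should be the smaller of the two. No other neighbouring pair contradicts the periodic trends, so Sc3+ is the ion listed too late.

Sc3+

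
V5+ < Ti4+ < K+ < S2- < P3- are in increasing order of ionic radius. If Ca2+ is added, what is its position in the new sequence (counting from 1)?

Isoelectronic series (18 e⁻ each). Size is set by nuclear charge: more protons means a smaller ion. V5+ (Z=23), Ti4+ (Z=22), Ca2+ (Z=20), K+ (Z=19), S2- (Z=16), P3- (Z=15).
Putting Ca2+ in gives V5+ < Ti4+ < Ca2+ < K+ < S2- < P3-; it lands at slot 3.

3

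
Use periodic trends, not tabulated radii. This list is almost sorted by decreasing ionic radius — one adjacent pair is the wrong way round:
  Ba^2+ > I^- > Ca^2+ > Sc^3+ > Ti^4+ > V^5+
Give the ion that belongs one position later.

Compare adjacent ions: they are isoelectronic (54 e⁻) and Ba has more protons than I (56 vs 53), making Ba^2+ smaller — yet in this decreasing list Ba^2+ sits before I^-. Nothing else is reversed, so Ba^2+ should move one place to the right.

Ba^2+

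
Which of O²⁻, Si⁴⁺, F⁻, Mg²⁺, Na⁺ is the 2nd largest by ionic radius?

F⁻

These species are isoelectronic with 10 electrons. The only difference is the number of protons: Si⁴⁺ (Z=14), Mg²⁺ (Z=12), Na⁺ (Z=11), F⁻ (Z=9), O²⁻ (Z=8). The strongest nuclear pull (Si⁴⁺) gives the smallest ion.
So the order is Si⁴⁺ < Mg²⁺ < Na⁺ < F⁻ < O²⁻; the 2nd-largest ion is F⁻.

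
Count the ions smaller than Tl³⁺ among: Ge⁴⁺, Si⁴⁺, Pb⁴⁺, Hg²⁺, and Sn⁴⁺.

Si⁴⁺: 10 e⁻, Z=14, Ge⁴⁺: 28 e⁻, Z=32, Sn⁴⁺: 46 e⁻, Z=50, Pb⁴⁺: 78 e⁻, Z=82, Tl³⁺: 78 e⁻, Z=81, Hg²⁺: 78 e⁻, Z=80. Si⁴⁺ < Ge⁴⁺ (same group, period 3 vs 4); Ge⁴⁺ < Sn⁴⁺ (same group, 1 shell fewer); Sn⁴⁺ < Pb⁴⁺ (same group, period 5 vs 6); Pb⁴⁺ < Tl³⁺ (both 78 e⁻, Z=82>81); Tl³⁺ < Hg²⁺ (both 78 e⁻, Z=81>80).
Placing each against Tl³⁺: smaller — Si⁴⁺, Ge⁴⁺, Sn⁴⁺, Pb⁴⁺; larger — Hg²⁺. Count: 4.

4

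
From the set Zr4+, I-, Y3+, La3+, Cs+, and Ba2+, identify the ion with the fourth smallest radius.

Ba2+

Work out protons and electrons: Zr4+ has 36 e⁻ (Z=40), Y3+ has 36 e⁻ (Z=39), La3+ has 54 e⁻ (Z=57), Ba2+ has 54 e⁻ (Z=56), Cs+ has 54 e⁻ (Z=55), I- has 54 e⁻ (Z=53). Zr4+ < Y3+ (isoelectronic, higher Z=40 is smaller); Y3+ < La3+ (same group, 1 shell fewer); La3+ < Ba2+ (isoelectronic, higher Z=57 is smaller); Ba2+ < Cs+ (both 54 e⁻, Z=56>55); Cs+ < I- (isoelectronic, higher Z=55 is smaller).
So the order is Zr4+ < Y3+ < La3+ < Ba2+ < Cs+ < I-; the 4th-smallest ion is Ba2+.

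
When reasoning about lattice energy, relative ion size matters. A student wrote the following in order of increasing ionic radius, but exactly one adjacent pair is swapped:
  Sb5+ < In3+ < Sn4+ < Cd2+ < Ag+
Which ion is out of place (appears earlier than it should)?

Check each adjacent pair. In3+ and Sn4+ are reversed: both have 46 electrons but Z(Sn)=50 > Z(In)=49, so Sn4+ should be the smaller of the two. No other neighbouring pair contradicts the periodic trends, so In3+ is the ion listed too early.

In3+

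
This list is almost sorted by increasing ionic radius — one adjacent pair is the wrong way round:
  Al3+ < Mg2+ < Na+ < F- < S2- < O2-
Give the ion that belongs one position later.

Scanning neighbour by neighbour, only S2-/O2- violates a trend: same group and charge — period 2 sits above period 3, so O2- is smaller. That makes S2- the one sitting a position early relative to where it belongs.

S2-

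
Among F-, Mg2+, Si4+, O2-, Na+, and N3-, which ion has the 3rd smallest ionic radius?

Na+

These species are isoelectronic with 10 electrons. The only difference is the number of protons: Si4+ (Z=14), Mg2+ (Z=12), Na+ (Z=11), F- (Z=9), O2- (Z=8), N3- (Z=7). The strongest nuclear pull (Si4+) gives the smallest ion.
That gives Si4+ < Mg2+ < Na+ < F- < O2- < N3-. From the smallest end, number 3 is Na+.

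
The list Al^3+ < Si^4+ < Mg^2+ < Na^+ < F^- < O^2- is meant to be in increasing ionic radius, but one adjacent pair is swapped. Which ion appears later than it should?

Scanning neighbour by neighbour, only Al^3+/Si^4+ violates a trend: they are isoelectronic (10 e⁻) and Si has more protons than Al (14 vs 13), making Si^4+ smaller. That makes Si^4+ the one sitting a position late relative to where it belongs.

Si^4+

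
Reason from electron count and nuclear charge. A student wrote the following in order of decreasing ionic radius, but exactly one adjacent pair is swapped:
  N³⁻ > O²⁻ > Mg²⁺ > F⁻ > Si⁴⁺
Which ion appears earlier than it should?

Mg²⁺

Compare adjacent ions: Mg²⁺ and F⁻ share 10 electrons; the higher nuclear charge on Mg (Z=12) contracts it more, so Mg²⁺ < F⁻ — yet in this decreasing list Mg²⁺ sits before F⁻. Nothing else is reversed, so Mg²⁺ should move one place to the right.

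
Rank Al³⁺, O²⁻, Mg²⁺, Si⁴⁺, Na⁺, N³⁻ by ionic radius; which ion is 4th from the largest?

These species are isoelectronic with 10 electrons. The only difference is the number of protons: Si⁴⁺ (Z=14), Al³⁺ (Z=13), Mg²⁺ (Z=12), Na⁺ (Z=11), O²⁻ (Z=8), N³⁻ (Z=7). The strongest nuclear pull (Si⁴⁺) gives the smallest ion.
So the order is Si⁴⁺ < Al³⁺ < Mg²⁺ < Na⁺ < O²⁻ < N³⁻; the 4th-largest ion is Mg²⁺.

Mg²⁺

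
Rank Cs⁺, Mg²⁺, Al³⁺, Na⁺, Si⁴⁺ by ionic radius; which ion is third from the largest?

Mg²⁺

Tabulating Z and e⁻: Si⁴⁺ has 10 e⁻ (Z=14), Al³⁺ has 10 e⁻ (Z=13), Mg²⁺ has 10 e⁻ (Z=12), Na⁺ has 10 e⁻ (Z=11), Cs⁺ has 54 e⁻ (Z=55). Si⁴⁺ < Al³⁺ (isoelectronic, higher Z=14 is smaller); Al³⁺ < Mg²⁺ (both 10 e⁻, Z=13>12); Mg²⁺ < Na⁺ (isoelectronic, higher Z=12 is smaller); Na⁺ < Cs⁺ (same group, period 3 vs 6).
Ordering: Si⁴⁺ < Al³⁺ < Mg²⁺ < Na⁺ < Cs⁺. The third largest is Mg²⁺.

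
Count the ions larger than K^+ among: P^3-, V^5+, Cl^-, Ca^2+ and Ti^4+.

2

These species are isoelectronic with 18 electrons. The only difference is the number of protons: V^5+ (Z=23), Ti^4+ (Z=22), Ca^2+ (Z=20), K^+ (Z=19), Cl^- (Z=17), P^3- (Z=15). The strongest nuclear pull (V^5+) gives the smallest ion.
Overall: V^5+ < Ti^4+ < Ca^2+ < K^+ < Cl^- < P^3-. K^+ has 3 below it and 2 above. So 2 are larger.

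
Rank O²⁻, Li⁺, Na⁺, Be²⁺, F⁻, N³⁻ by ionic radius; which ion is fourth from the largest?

Na⁺

Electron counts and nuclear charges: Be²⁺ has 2 e⁻ (Z=4), Li⁺ has 2 e⁻ (Z=3), Na⁺ has 10 e⁻ (Z=11), F⁻ has 10 e⁻ (Z=9), O²⁻ has 10 e⁻ (Z=8), N³⁻ has 10 e⁻ (Z=7). Be²⁺ < Li⁺ (isoelectronic, higher Z=4 is smaller); Li⁺ < Na⁺ (same group, period 2 vs 3); Na⁺ < F⁻ (both 10 e⁻, Z=11>9); F⁻ < O²⁻ (isoelectronic, higher Z=9 is smaller); O²⁻ < N³⁻ (isoelectronic, higher Z=8 is smaller).
That gives Be²⁺ < Li⁺ < Na⁺ < F⁻ < O²⁻ < N³⁻. From the largest end, number 4 is Na⁺.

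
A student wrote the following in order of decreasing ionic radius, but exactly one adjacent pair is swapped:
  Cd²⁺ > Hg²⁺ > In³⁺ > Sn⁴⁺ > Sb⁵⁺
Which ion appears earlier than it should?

Cd²⁺

The pair Cd²⁺, Hg²⁺ is the wrong way round — Cd²⁺ and Hg²⁺ are in one column with the same charge; the lighter period-5 ion has one fewer shell and is smaller. All other adjacent pairs agree with periodic trends, so Cd²⁺ is the misplaced ion.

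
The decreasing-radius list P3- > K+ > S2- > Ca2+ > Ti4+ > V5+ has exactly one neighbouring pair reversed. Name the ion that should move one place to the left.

Scanning neighbour by neighbour, only K+/S2- violates a trend: both have 18 electrons but Z(K)=19 > Z(S)=16, so K+ should be the smaller of the two. That makes S2- the one sitting a position late relative to where it belongs.

S2-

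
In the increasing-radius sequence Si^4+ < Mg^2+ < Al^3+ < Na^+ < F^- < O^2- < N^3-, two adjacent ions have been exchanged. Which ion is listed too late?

Al^3+

The pair Mg^2+, Al^3+ is the wrong way round — they are isoelectronic (10 e⁻) and Al has more protons than Mg (13 vs 12), making Al^3+ smaller. All other adjacent pairs agree with periodic trends, so Al^3+ is the misplaced ion.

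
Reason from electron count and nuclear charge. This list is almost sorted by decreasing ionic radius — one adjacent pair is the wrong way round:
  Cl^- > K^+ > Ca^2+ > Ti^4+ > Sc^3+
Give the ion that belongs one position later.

The pair Ti^4+, Sc^3+ is the wrong way round — they are isoelectronic (18 e⁻) and Ti has more protons than Sc (22 vs 21), making Ti^4+ smaller. All other adjacent pairs agree with periodic trends, so Ti^4+ is the misplaced ion.

Ti^4+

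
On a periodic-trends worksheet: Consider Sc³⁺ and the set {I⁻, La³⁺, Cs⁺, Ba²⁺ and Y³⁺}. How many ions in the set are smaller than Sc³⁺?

0

Work out protons and electrons: Sc³⁺ has 18 e⁻ (Z=21), Y³⁺ has 36 e⁻ (Z=39), La³⁺ has 54 e⁻ (Z=57), Ba²⁺ has 54 e⁻ (Z=56), Cs⁺ has 54 e⁻ (Z=55), I⁻ has 54 e⁻ (Z=53). Sc³⁺ < Y³⁺ (same group, 1 shell fewer); Y³⁺ < La³⁺ (same group, 1 shell fewer); La³⁺ < Ba²⁺ (both 54 e⁻, Z=57>56); Ba²⁺ < Cs⁺ (isoelectronic, higher Z=56 is smaller); Cs⁺ < I⁻ (both 54 e⁻, Z=55>53).
Ordering all of them (including Sc³⁺) by radius gives Sc³⁺ < Y³⁺ < La³⁺ < Ba²⁺ < Cs⁺ < I⁻. Count: 0.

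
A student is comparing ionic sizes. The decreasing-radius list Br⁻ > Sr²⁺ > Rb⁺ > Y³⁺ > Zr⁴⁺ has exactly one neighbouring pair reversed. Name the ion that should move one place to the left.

Rb⁺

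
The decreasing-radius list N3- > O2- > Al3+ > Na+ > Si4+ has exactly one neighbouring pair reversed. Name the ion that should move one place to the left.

Check each adjacent pair. Al3+ and Na+ are reversed: they are isoelectronic (10 e⁻) and Al has more protons than Na (13 vs 11), making Al3+ smaller. No other neighbouring pair contradicts the periodic trends, so Na+ is the ion listed too late.

Na+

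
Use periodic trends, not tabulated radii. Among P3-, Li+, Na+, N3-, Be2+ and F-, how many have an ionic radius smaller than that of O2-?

4

Tabulating Z and e⁻: Be2+ (Z=4, 2 e⁻), Li+ (Z=3, 2 e⁻), Na+ (Z=11, 10 e⁻), F- (Z=9, 10 e⁻), O2- (Z=8, 10 e⁻), N3- (Z=7, 10 e⁻), P3- (Z=15, 18 e⁻). Be2+ < Li+ (both 2 e⁻, Z=4>3); Li+ < Na+ (same group, 1 shell fewer); Na+ < F- (isoelectronic, higher Z=11 is smaller); F- < O2- (both 10 e⁻, Z=9>8); O2- < N3- (isoelectronic, higher Z=8 is smaller); N3- < P3- (same group, 1 shell fewer).
Ordering all of them (including O2-) by radius gives Be2+ < Li+ < Na+ < F- < O2- < N3- < P3-. Count: 4.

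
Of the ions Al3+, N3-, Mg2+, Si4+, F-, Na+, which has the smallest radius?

Each ion has 10 electrons. The ranking follows nuclear charge in reverse — greater Z gives a smaller radius. Si4+ (Z=14), Al3+ (Z=13), Mg2+ (Z=12), Na+ (Z=11), F- (Z=9), N3- (Z=7).

Si4+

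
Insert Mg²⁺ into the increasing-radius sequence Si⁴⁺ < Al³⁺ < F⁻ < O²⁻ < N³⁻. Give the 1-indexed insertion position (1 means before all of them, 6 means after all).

3

All of these have 10 electrons (isoelectronic). With the same electron cloud, the ion with the most protons pulls it in tightest. Nuclear charges: Si⁴⁺ (Z=14), Al³⁺ (Z=13), Mg²⁺ (Z=12), F⁻ (Z=9), O²⁻ (Z=8), N³⁻ (Z=7). Highest Z is smallest.
Merged order: Si⁴⁺ < Al³⁺ < Mg²⁺ < F⁻ < O²⁻ < N³⁻ — Mg²⁺ is number 3.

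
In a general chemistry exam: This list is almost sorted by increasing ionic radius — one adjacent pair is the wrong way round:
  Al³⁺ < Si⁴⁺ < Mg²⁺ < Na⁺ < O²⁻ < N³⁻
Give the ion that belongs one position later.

Check each adjacent pair. Al³⁺ and Si⁴⁺ are reversed: both have 10 electrons but Z(Si)=14 > Z(Al)=13, so Si⁴⁺ should be the smaller of the two. No other neighbouring pair contradicts the periodic trends, so Al³⁺ is the ion listed too early.

Al³⁺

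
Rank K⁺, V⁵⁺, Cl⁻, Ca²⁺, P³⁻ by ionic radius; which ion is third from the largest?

K⁺

Isoelectronic series (18 e⁻ each). Size is set by nuclear charge: more protons means a smaller ion. V⁵⁺ (Z=23), Ca²⁺ (Z=20), K⁺ (Z=19), Cl⁻ (Z=17), P³⁻ (Z=15).
That gives V⁵⁺ < Ca²⁺ < K⁺ < Cl⁻ < P³⁻. From the largest end, number 3 is K⁺.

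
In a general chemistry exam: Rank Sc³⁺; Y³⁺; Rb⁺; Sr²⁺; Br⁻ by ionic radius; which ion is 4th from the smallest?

First list Z and electron count for each: Sc³⁺ has 18 e⁻ (Z=21), Y³⁺ has 36 e⁻ (Z=39), Sr²⁺ has 36 e⁻ (Z=38), Rb⁺ has 36 e⁻ (Z=37), Br⁻ has 36 e⁻ (Z=35). Sc³⁺ < Y³⁺ (same group, period 4 vs 5); Y³⁺ < Sr²⁺ (both 36 e⁻, Z=39>38); Sr²⁺ < Rb⁺ (both 36 e⁻, Z=38>37); Rb⁺ < Br⁻ (both 36 e⁻, Z=37>35).
Full ascending order: Sc³⁺ < Y³⁺ < Sr²⁺ < Rb⁺ < Br⁻. Counting from the smallest, position 4 is Rb⁺.

Rb⁺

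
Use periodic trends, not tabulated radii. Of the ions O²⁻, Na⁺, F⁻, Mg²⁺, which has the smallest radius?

Each ion has 10 electrons. The ranking follows nuclear charge in reverse — greater Z gives a smaller radius. Mg²⁺ (Z=12), Na⁺ (Z=11), F⁻ (Z=9), O²⁻ (Z=8).

Mg²⁺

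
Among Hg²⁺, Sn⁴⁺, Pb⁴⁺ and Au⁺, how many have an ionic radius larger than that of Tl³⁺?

Work out protons and electrons: Sn⁴⁺ (Z=50, 46 e⁻), Pb⁴⁺ (Z=82, 78 e⁻), Tl³⁺ (Z=81, 78 e⁻), Hg²⁺ (Z=80, 78 e⁻), Au⁺ (Z=79, 78 e⁻). Sn⁴⁺ < Pb⁴⁺ (same group, period 5 vs 6); Pb⁴⁺ < Tl³⁺ (isoelectronic, higher Z=82 is smaller); Tl³⁺ < Hg²⁺ (isoelectronic, higher Z=81 is smaller); Hg²⁺ < Au⁺ (both 78 e⁻, Z=80>79).
Overall: Sn⁴⁺ < Pb⁴⁺ < Tl³⁺ < Hg²⁺ < Au⁺. Tl³⁺ has 2 below it and 2 above. That's 2.

2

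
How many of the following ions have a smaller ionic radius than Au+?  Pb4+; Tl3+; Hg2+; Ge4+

Work out protons and electrons: Ge4+: 28 e⁻, Z=32, Pb4+: 78 e⁻, Z=82, Tl3+: 78 e⁻, Z=81, Hg2+: 78 e⁻, Z=80, Au+: 78 e⁻, Z=79. Ge4+ < Pb4+ (same group, 2 shells fewer); Pb4+ < Tl3+ (both 78 e⁻, Z=82>81); Tl3+ < Hg2+ (both 78 e⁻, Z=81>80); Hg2+ < Au+ (isoelectronic, higher Z=80 is smaller).
Ordering all of them (including Au+) by radius gives Ge4+ < Pb4+ < Tl3+ < Hg2+ < Au+. So 4 are smaller.

4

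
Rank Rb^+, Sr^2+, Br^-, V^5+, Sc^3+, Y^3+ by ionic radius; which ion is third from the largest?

Sr^2+

V^5+ has 18 e⁻ (Z=23), Sc^3+ has 18 e⁻ (Z=21), Y^3+ has 36 e⁻ (Z=39), Sr^2+ has 36 e⁻ (Z=38), Rb^+ has 36 e⁻ (Z=37), Br^- has 36 e⁻ (Z=35). V^5+ < Sc^3+ (isoelectronic, higher Z=23 is smaller); Sc^3+ < Y^3+ (same group, period 4 vs 5); Y^3+ < Sr^2+ (isoelectronic, higher Z=39 is smaller); Sr^2+ < Rb^+ (both 36 e⁻, Z=38>37); Rb^+ < Br^- (both 36 e⁻, Z=37>35).
So the order is V^5+ < Sc^3+ < Y^3+ < Sr^2+ < Rb^+ < Br^-; the 3rd-largest ion is Sr^2+.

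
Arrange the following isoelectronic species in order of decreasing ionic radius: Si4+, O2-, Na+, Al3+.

O2- > Na+ > Al3+ > Si4+

All of these have 10 electrons (isoelectronic). With the same electron cloud, the ion with the most protons pulls it in tightest. Nuclear charges: Si4+ (Z=14), Al3+ (Z=13), Na+ (Z=11), O2- (Z=8). Highest Z is smallest.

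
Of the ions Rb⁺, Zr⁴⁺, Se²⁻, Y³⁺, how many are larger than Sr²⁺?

2

Each ion has 36 electrons. The ranking follows nuclear charge in reverse — greater Z gives a smaller radius. Zr⁴⁺ (Z=40), Y³⁺ (Z=39), Sr²⁺ (Z=38), Rb⁺ (Z=37), Se²⁻ (Z=34).
Relative to Sr²⁺, the ions that are larger are Rb⁺, Se²⁻. That's 2.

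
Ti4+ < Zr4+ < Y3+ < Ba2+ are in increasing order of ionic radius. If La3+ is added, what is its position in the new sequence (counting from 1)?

Electron counts and nuclear charges: Ti4+: 18 e⁻, Z=22, Zr4+: 36 e⁻, Z=40, Y3+: 36 e⁻, Z=39, La3+: 54 e⁻, Z=57, Ba2+: 54 e⁻, Z=56. Ti4+ < Zr4+ (same group, period 4 vs 5); Zr4+ < Y3+ (both 36 e⁻, Z=40>39); Y3+ < La3+ (same group, period 5 vs 6); La3+ < Ba2+ (both 54 e⁻, Z=57>56).
Merged order: Ti4+ < Zr4+ < Y3+ < La3+ < Ba2+ — La3+ is number 4.

4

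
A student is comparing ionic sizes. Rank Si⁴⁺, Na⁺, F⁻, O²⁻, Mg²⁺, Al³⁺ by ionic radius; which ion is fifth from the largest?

Al³⁺

Each ion has 10 electrons. The ranking follows nuclear charge in reverse — greater Z gives a smaller radius. Si⁴⁺ (Z=14), Al³⁺ (Z=13), Mg²⁺ (Z=12), Na⁺ (Z=11), F⁻ (Z=9), O²⁻ (Z=8).
Full ascending order: Si⁴⁺ < Al³⁺ < Mg²⁺ < Na⁺ < F⁻ < O²⁻. Counting from the largest, position 5 is Al³⁺.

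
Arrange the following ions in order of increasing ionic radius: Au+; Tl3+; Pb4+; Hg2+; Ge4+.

Ge4+ < Pb4+ < Tl3+ < Hg2+ < Au+

Work out protons and electrons: Ge4+ (Z=32, 28 e⁻), Pb4+ (Z=82, 78 e⁻), Tl3+ (Z=81, 78 e⁻), Hg2+ (Z=80, 78 e⁻), Au+ (Z=79, 78 e⁻). Ge4+ < Pb4+ (same group, 2 shells fewer); Pb4+ < Tl3+ (isoelectronic, higher Z=82 is smaller); Tl3+ < Hg2+ (both 78 e⁻, Z=81>80); Hg2+ < Au+ (both 78 e⁻, Z=80>79).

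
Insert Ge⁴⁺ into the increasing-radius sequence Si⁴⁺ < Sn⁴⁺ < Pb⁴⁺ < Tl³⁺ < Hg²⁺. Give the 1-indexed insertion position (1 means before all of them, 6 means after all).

Electron counts and nuclear charges: Si⁴⁺: 10 e⁻, Z=14, Ge⁴⁺: 28 e⁻, Z=32, Sn⁴⁺: 46 e⁻, Z=50, Pb⁴⁺: 78 e⁻, Z=82, Tl³⁺: 78 e⁻, Z=81, Hg²⁺: 78 e⁻, Z=80. Si⁴⁺ < Ge⁴⁺ (same group, 1 shell fewer); Ge⁴⁺ < Sn⁴⁺ (same group, period 4 vs 5); Sn⁴⁺ < Pb⁴⁺ (same group, period 5 vs 6); Pb⁴⁺ < Tl³⁺ (isoelectronic, higher Z=82 is smaller); Tl³⁺ < Hg²⁺ (isoelectronic, higher Z=81 is smaller).
Merged order: Si⁴⁺ < Ge⁴⁺ < Sn⁴⁺ < Pb⁴⁺ < Tl³⁺ < Hg²⁺ — Ge⁴⁺ is number 2.

2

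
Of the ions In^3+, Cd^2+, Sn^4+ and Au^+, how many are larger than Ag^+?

Work out protons and electrons: Sn^4+ (Z=50, 46 e⁻), In^3+ (Z=49, 46 e⁻), Cd^2+ (Z=48, 46 e⁻), Ag^+ (Z=47, 46 e⁻), Au^+ (Z=79, 78 e⁻). Sn^4+ < In^3+ (isoelectronic, higher Z=50 is smaller); In^3+ < Cd^2+ (isoelectronic, higher Z=49 is smaller); Cd^2+ < Ag^+ (isoelectronic, higher Z=48 is smaller); Ag^+ < Au^+ (same group, period 5 vs 6).
Ordering all of them (including Ag^+) by radius gives Sn^4+ < In^3+ < Cd^2+ < Ag^+ < Au^+. So 1 is larger.

1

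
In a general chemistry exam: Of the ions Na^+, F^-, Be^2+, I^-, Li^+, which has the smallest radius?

Work out protons and electrons: Be^2+ (Z=4, 2 e⁻), Li^+ (Z=3, 2 e⁻), Na^+ (Z=11, 10 e⁻), F^- (Z=9, 10 e⁻), I^- (Z=53, 54 e⁻). Be^2+ < Li^+ (both 2 e⁻, Z=4>3); Li^+ < Na^+ (same group, 1 shell fewer); Na^+ < F^- (both 10 e⁻, Z=11>9); F^- < I^- (same group, period 2 vs 5).

Be^2+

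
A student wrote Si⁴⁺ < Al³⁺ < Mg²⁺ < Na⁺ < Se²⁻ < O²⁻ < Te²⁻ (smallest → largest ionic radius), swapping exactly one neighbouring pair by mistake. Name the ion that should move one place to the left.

O²⁻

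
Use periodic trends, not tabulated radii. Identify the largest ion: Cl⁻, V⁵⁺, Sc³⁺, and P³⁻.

P³⁻

All of these have 18 electrons (isoelectronic). With the same electron cloud, the ion with the most protons pulls it in tightest. Nuclear charges: V⁵⁺ (Z=23), Sc³⁺ (Z=21), Cl⁻ (Z=17), P³⁻ (Z=15). Highest Z is smallest.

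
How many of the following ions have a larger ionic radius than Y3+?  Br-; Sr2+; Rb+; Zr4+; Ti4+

Ti4+ has 18 e⁻ (Z=22), Zr4+ has 36 e⁻ (Z=40), Y3+ has 36 e⁻ (Z=39), Sr2+ has 36 e⁻ (Z=38), Rb+ has 36 e⁻ (Z=37), Br- has 36 e⁻ (Z=35). Ti4+ < Zr4+ (same group, 1 shell fewer); Zr4+ < Y3+ (both 36 e⁻, Z=40>39); Y3+ < Sr2+ (both 36 e⁻, Z=39>38); Sr2+ < Rb+ (both 36 e⁻, Z=38>37); Rb+ < Br- (both 36 e⁻, Z=37>35).
Ordering all of them (including Y3+) by radius gives Ti4+ < Zr4+ < Y3+ < Sr2+ < Rb+ < Br-. Count: 3.

3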